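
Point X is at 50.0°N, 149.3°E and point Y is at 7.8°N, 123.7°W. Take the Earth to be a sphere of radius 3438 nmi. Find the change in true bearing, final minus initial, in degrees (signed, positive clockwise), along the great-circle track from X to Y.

Initial bearing θ₁ = atan2(sin Δλ cos φ₂, cos φ₁ sin φ₂ − sin φ₁ cos φ₂ cos Δλ) = 87.25°
Final bearing θ₂ = (initial bearing from the destination back to the start) + 180° = 139.61°
Δθ = θ₂ − θ₁ = +52.4°

+52.4°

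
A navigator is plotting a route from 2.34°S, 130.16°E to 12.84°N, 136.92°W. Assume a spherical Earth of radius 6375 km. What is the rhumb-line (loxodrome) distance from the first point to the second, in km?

Δψ = ln[tan(π/4+φ₂/2)/tan(π/4+φ₁/2)] = +0.2669;  Δφ = +0.2649 rad,  Δλ = +1.6218 rad
q = Δφ/Δψ = 0.9928
d = R·√(Δφ² + q²Δλ²) = 6375·1.63180 = 10403 km

10403 km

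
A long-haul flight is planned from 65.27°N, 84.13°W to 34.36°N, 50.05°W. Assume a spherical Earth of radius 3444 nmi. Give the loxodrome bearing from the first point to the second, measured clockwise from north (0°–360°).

145.9°

Meridional parts: M(φ₁)=+1.5177, M(φ₂)=+0.6393 → ΔM = -0.8784;  Δλ = +0.5948 rad
tan C = Δλ / ΔM = -0.6771 → C = 145.90°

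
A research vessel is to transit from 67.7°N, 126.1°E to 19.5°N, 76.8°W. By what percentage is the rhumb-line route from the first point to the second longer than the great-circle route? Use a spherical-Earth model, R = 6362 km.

25.2%

Great circle: σ = 1.5915 rad → d_gc = Rσ = 10124.8 km
Rhumb: Δφ = -0.8412, Δλ = +2.7419, Δψ = -1.2769, q = Δφ/Δψ = 0.6588 → d_rh = R√(Δφ²+q²Δλ²) = 12677.2 km
Excess = (12677.2 − 10124.8) / 10124.8 = 2552.4 / 10124.8 = 25.21% ≈ 25.2%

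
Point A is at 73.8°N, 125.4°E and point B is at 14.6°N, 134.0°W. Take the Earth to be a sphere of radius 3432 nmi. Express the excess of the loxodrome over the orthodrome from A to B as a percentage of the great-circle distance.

8.1%

Great circle: σ = 1.3772 rad → d_gc = Rσ = 4726.5 nmi
Rhumb: Δφ = -1.0332, Δλ = +1.7558, Δψ = -1.6920, q = Δφ/Δψ = 0.6106 → d_rh = R√(Δφ²+q²Δλ²) = 5110.2 nmi
Excess = (5110.2 − 4726.5) / 4726.5 = 383.7 / 4726.5 = 8.12% ≈ 8.1%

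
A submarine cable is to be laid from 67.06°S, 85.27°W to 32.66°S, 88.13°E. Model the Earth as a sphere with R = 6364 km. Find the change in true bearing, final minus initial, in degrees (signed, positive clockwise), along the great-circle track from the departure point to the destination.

-171.8°

At departure: θ₁ = atan2(sin Δλ cos φ₂, cos φ₁ sin φ₂ − sin φ₁ cos φ₂ cos Δλ) = 174.36°
At arrival: θ₂ = atan2(sin Δλ cos φ₁, −cos φ₂ sin φ₁ + sin φ₂ cos φ₁ cos Δλ) = 2.61°
Δθ = θ₂ − θ₁ = -171.8°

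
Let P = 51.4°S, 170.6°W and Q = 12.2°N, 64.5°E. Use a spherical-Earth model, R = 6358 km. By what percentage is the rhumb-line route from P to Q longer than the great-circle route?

4.9%

Great circle: σ = 2.1107 rad → d_gc = Rσ = 13419.8 km
Rhumb: Δφ = +1.1100, Δλ = -2.1799, Δψ = +1.2638, q = Δφ/Δψ = 0.8783 → d_rh = R√(Δφ²+q²Δλ²) = 14071.2 km
Excess = (14071.2 − 13419.8) / 13419.8 = 651.4 / 13419.8 = 4.854% ≈ 4.9%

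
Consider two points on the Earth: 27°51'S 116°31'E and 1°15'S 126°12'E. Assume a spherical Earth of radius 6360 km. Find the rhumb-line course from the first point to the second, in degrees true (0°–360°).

19.2°

Δψ = ln[tan(π/4+φ₂/2)/tan(π/4+φ₁/2)] = +0.4846
Δλ = +0.1690 rad (taken the short way round)
course = atan2(Δλ, Δψ) = 19.23°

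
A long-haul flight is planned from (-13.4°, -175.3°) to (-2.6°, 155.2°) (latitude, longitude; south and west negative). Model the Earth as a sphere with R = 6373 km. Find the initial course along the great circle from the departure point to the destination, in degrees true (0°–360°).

287.7°

θ = atan2( sin Δλ·cos φ₂ ,  cos φ₁ sin φ₂ − sin φ₁ cos φ₂ cos Δλ )
  = atan2(-0.4919, +0.1574) = 287.74°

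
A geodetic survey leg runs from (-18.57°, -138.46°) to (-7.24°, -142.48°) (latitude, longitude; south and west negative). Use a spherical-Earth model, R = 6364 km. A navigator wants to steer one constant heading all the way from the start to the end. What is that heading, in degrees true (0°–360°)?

341.0°

Δψ = ln[tan(π/4+φ₂/2)/tan(π/4+φ₁/2)] = +0.2032
Δλ = -0.0702 rad (taken the short way round)
course = atan2(Δλ, Δψ) = 340.95°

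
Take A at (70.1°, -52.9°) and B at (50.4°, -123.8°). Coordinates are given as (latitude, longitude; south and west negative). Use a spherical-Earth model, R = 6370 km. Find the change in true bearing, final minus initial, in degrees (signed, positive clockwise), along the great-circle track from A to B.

-64.2°

At departure: θ₁ = atan2(sin Δλ cos φ₂, cos φ₁ sin φ₂ − sin φ₁ cos φ₂ cos Δλ) = 276.27°
At arrival: θ₂ = atan2(sin Δλ cos φ₁, −cos φ₂ sin φ₁ + sin φ₂ cos φ₁ cos Δλ) = 212.06°
Δθ = θ₂ − θ₁ = -64.2°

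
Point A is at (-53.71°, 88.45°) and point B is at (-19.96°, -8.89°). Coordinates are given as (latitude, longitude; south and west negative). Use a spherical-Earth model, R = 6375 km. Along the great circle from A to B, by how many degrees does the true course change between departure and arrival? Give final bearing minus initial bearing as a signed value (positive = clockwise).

+70.9°

At departure: θ₁ = atan2(sin Δλ cos φ₂, cos φ₁ sin φ₂ − sin φ₁ cos φ₂ cos Δλ) = 252.23°
At arrival: θ₂ = atan2(sin Δλ cos φ₁, −cos φ₂ sin φ₁ + sin φ₂ cos φ₁ cos Δλ) = 323.16°
Δθ = θ₂ − θ₁ = +70.9°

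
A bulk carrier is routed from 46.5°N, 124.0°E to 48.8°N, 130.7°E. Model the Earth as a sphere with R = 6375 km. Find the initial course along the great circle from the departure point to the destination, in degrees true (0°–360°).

N = sin Δλ·cos φ₂ = +0.0768;  D = cos φ₁ sin φ₂ − sin φ₁ cos φ₂ cos Δλ = +0.0434
initial course = atan2(N, D) = 60.55°

60.5°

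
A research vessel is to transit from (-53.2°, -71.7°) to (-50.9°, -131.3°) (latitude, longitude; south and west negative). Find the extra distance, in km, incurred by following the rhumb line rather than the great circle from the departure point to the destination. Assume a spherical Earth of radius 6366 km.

118 km

Great circle: cos σ = sin φ₁ sin φ₂ + cos φ₁ cos φ₂ cos Δλ,  σ = 0.6222 rad → d_gc = 3961.1 km
Rhumb line: Δψ = +0.0653, q = Δφ/Δψ = 0.6148, d_rh = R√(Δφ²+q²Δλ²) = 4079.2 km
Excess = 4079.2 − 3961.1 = 118.1 ≈ 118 km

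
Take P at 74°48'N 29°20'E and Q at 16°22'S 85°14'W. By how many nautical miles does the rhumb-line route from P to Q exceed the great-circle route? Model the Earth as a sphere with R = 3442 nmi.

517 nmi

Great circle: cos σ = sin φ₁ sin φ₂ + cos φ₁ cos φ₂ cos Δλ,  σ = 1.9568 rad → d_gc = 6735.40 nmi
Rhumb line: Δψ = -2.3038, q = Δφ/Δψ = 0.6907, d_rh = R√(Δφ²+q²Δλ²) = 7251.95 nmi
Excess = 7251.95 − 6735.40 = 516.55 ≈ 517 nmi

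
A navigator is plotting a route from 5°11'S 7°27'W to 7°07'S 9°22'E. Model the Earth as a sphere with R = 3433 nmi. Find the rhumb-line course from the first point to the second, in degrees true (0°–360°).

Δψ = ln[tan(π/4+φ₂/2)/tan(π/4+φ₁/2)] = -0.0339
Δλ = +0.2935 rad (taken the short way round)
course = atan2(Δλ, Δψ) = 96.60°

96.6°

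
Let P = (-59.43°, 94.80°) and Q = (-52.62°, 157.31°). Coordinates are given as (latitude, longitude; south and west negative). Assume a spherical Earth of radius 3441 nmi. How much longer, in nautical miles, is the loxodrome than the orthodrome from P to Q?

75 nmi

Great circle: cos σ = sin φ₁ sin φ₂ + cos φ₁ cos φ₂ cos Δλ,  σ = 0.5976 rad → d_gc = 2056.2 nmi
Rhumb line: Δψ = +0.2134, q = Δφ/Δψ = 0.5570, d_rh = R√(Δφ²+q²Δλ²) = 2130.9 nmi
Excess = 2130.9 − 2056.2 = 74.7 ≈ 75 nmi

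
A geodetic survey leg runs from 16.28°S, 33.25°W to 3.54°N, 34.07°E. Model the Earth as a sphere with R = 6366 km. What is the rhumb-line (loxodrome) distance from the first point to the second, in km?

Δψ = ln[tan(π/4+φ₂/2)/tan(π/4+φ₁/2)] = +0.3499;  Δφ = +0.3459 rad,  Δλ = +1.1750 rad
q = Δφ/Δψ = 0.9887
d = R·√(Δφ² + q²Δλ²) = 6366·1.21213 = 7716 km

7716 km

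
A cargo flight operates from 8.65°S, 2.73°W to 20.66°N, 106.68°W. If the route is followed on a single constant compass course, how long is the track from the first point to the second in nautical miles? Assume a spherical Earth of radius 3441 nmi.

6386 nmi

Rhumb course C = atan2(Δλ, Δψ) with Δψ = ln[tan(π/4+φ₂/2)/tan(π/4+φ₁/2)] = +0.5202, Δλ = -1.8143 → C = 286.00°
d = R·|Δφ| / |cos C| = 3441·0.51156 / 0.27563 = 6386 nmi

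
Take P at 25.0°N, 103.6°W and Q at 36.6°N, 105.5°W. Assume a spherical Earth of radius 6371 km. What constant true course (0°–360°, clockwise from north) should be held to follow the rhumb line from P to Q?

352.0°

Δψ = ln[tan(π/4+φ₂/2)/tan(π/4+φ₁/2)] = +0.2364
Δλ = -0.0332 rad (taken the short way round)
course = atan2(Δλ, Δψ) = 352.01°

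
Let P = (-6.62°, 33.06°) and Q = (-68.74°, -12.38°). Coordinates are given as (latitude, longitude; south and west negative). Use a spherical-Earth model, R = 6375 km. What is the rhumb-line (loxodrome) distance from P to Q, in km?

Rhumb course C = atan2(Δλ, Δψ) with Δψ = ln[tan(π/4+φ₂/2)/tan(π/4+φ₁/2)] = -1.5572, Δλ = -0.7931 → C = 206.99°
d = R·|Δφ| / |cos C| = 6375·1.08420 / 0.89109 = 7757 km

7757 km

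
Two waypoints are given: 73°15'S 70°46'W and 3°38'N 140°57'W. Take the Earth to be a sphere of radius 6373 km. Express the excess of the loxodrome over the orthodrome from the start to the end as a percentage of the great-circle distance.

2.9%

Great circle: σ = 1.5340 rad → d_gc = Rσ = 9776.0 km
Rhumb: Δφ = +1.3419, Δλ = -1.2249, Δψ = +1.9793, q = Δφ/Δψ = 0.6780 → d_rh = R√(Δφ²+q²Δλ²) = 10056.9 km
Excess = (10056.9 − 9776.0) / 9776.0 = 280.9 / 9776.0 = 2.87% ≈ 2.9%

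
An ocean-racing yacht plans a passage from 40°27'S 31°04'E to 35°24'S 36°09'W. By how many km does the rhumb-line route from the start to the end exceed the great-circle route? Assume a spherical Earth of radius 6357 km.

139 km

Great circle: cos σ = sin φ₁ sin φ₂ + cos φ₁ cos φ₂ cos Δλ,  σ = 0.9071 rad → d_gc = 5766.4 km
Rhumb line: Δψ = +0.1118, q = Δφ/Δψ = 0.7883, d_rh = R√(Δφ²+q²Δλ²) = 5905.2 km
Excess = 5905.2 − 5766.4 = 138.8 ≈ 139 km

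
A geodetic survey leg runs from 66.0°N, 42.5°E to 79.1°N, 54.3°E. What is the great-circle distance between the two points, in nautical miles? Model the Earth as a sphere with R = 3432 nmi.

cos σ = sin φ₁ sin φ₂ + cos φ₁ cos φ₂ cos Δλ
      = sin(66.00°)sin(79.10°) + cos(66.00°)cos(79.10°)cos(11.80°) = 0.9724
σ = 13.505° → d = Rσ = 3432·0.23570 = 809 nmi

809 nmi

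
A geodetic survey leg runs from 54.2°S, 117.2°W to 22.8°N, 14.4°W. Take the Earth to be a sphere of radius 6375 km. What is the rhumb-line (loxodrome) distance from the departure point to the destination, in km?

13159 km

Rhumb course C = atan2(Δλ, Δψ) with Δψ = ln[tan(π/4+φ₂/2)/tan(π/4+φ₁/2)] = +1.5390, Δλ = +1.7942 → C = 49.38°
d = R·|Δφ| / |cos C| = 6375·1.34390 / 0.65106 = 13159 km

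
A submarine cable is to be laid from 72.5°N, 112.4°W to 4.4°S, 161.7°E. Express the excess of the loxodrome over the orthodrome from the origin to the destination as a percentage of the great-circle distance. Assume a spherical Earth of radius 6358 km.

4.4%

Great circle: σ = 1.6226 rad → d_gc = Rσ = 10316.2 km
Rhumb: Δφ = -1.3422, Δλ = -1.4992, Δψ = -1.9482, q = Δφ/Δψ = 0.6889 → d_rh = R√(Δφ²+q²Δλ²) = 10767.7 km
Excess = (10767.7 − 10316.2) / 10316.2 = 451.5 / 10316.2 = 4.38% ≈ 4.4%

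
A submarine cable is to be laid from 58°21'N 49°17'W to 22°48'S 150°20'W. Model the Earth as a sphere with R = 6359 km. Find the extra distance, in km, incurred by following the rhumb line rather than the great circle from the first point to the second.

338 km

Great circle: cos σ = sin φ₁ sin φ₂ + cos φ₁ cos φ₂ cos Δλ,  σ = 2.0071 rad → d_gc = 12763.16 km
Rhumb line: Δψ = -1.6696, q = Δφ/Δψ = 0.8483, d_rh = R√(Δφ²+q²Δλ²) = 13100.68 km
Excess = 13100.68 − 12763.16 = 337.52 ≈ 338 km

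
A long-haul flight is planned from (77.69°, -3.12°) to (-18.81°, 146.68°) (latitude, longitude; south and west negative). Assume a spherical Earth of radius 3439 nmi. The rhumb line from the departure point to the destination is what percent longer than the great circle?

15.6%

Great circle: σ = 2.0822 rad → d_gc = Rσ = 7160.8 nmi
Rhumb: Δφ = -1.6842, Δλ = +2.6145, Δψ = -2.5615, q = Δφ/Δψ = 0.6575 → d_rh = R√(Δφ²+q²Δλ²) = 8276.5 nmi
Excess = (8276.5 − 7160.8) / 7160.8 = 1115.7 / 7160.8 = 15.58% ≈ 15.6%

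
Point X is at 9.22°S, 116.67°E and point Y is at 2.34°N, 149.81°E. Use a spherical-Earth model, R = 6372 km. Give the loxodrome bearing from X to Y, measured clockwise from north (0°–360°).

Meridional parts: M(φ₁)=-0.1616, M(φ₂)=+0.0409 → ΔM = +0.2025;  Δλ = +0.5784 rad
tan C = Δλ / ΔM = +2.8567 → C = 70.71°

70.7°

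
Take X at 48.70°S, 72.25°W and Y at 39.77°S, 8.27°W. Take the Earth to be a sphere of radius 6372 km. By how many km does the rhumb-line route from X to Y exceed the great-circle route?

Great circle: cos σ = sin φ₁ sin φ₂ + cos φ₁ cos φ₂ cos Δλ,  σ = 0.7910 rad → d_gc = 5040.3 km
Rhumb line: Δψ = +0.2182, q = Δφ/Δψ = 0.7144, d_rh = R√(Δφ²+q²Δλ²) = 5179.2 km
Excess = 5179.2 − 5040.3 = 138.9 ≈ 139 km

139 km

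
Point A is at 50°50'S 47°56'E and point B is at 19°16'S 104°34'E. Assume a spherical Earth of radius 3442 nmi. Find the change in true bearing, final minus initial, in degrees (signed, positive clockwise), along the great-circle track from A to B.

At departure: θ₁ = atan2(sin Δλ cos φ₂, cos φ₁ sin φ₂ − sin φ₁ cos φ₂ cos Δλ) = 76.17°
At arrival: θ₂ = atan2(sin Δλ cos φ₁, −cos φ₂ sin φ₁ + sin φ₂ cos φ₁ cos Δλ) = 40.51°
Δθ = θ₂ − θ₁ = -35.7°

-35.7°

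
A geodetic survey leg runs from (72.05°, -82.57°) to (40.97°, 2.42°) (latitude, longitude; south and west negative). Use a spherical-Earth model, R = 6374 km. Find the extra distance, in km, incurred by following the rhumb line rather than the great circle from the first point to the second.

Great circle: cos σ = sin φ₁ sin φ₂ + cos φ₁ cos φ₂ cos Δλ,  σ = 0.8710 rad → d_gc = 5551.7 km
Rhumb line: Δψ = -1.0604, q = Δφ/Δψ = 0.5116, d_rh = R√(Δφ²+q²Δλ²) = 5945.5 km
Excess = 5945.5 − 5551.7 = 393.8 ≈ 394 km

394 km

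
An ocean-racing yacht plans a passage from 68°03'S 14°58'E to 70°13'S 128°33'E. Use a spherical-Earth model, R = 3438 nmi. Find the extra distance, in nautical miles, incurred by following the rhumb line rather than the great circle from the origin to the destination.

347 nmi

Great circle: cos σ = sin φ₁ sin φ₂ + cos φ₁ cos φ₂ cos Δλ,  σ = 0.6056 rad → d_gc = 2082.1 nmi
Rhumb line: Δψ = -0.1063, q = Δφ/Δψ = 0.3559, d_rh = R√(Δφ²+q²Δλ²) = 2429.0 nmi
Excess = 2429.0 − 2082.1 = 346.9 ≈ 347 nmi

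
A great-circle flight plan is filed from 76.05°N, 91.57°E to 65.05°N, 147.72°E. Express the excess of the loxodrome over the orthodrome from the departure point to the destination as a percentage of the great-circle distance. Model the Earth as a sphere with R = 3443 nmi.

Great circle: σ = 0.3581 rad → d_gc = Rσ = 1232.8 nmi
Rhumb: Δφ = -0.1920, Δλ = +0.9800, Δψ = -0.5924, q = Δφ/Δψ = 0.3241 → d_rh = R√(Δφ²+q²Δλ²) = 1277.7 nmi
Excess = (1277.7 − 1232.8) / 1232.8 = 44.9 / 1232.8 = 3.64% ≈ 3.6%

3.6%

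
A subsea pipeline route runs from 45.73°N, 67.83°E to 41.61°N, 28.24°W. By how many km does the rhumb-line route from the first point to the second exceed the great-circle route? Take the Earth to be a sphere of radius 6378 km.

Great circle: cos σ = sin φ₁ sin φ₂ + cos φ₁ cos φ₂ cos Δλ,  σ = 1.1370 rad → d_gc = 7251.81 km
Rhumb line: Δψ = -0.0995, q = Δφ/Δψ = 0.7229, d_rh = R√(Δφ²+q²Δλ²) = 7744.33 km
Excess = 7744.33 − 7251.81 = 492.52 ≈ 493 km

493 km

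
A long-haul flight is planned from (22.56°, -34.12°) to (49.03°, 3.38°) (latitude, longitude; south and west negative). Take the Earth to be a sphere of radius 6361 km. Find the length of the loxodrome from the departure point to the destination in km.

Rhumb course C = atan2(Δλ, Δψ) with Δψ = ln[tan(π/4+φ₂/2)/tan(π/4+φ₁/2)] = +0.5803, Δλ = +0.6545 → C = 48.44°
d = R·|Δφ| / |cos C| = 6361·0.46199 / 0.66340 = 4430 km

4430 km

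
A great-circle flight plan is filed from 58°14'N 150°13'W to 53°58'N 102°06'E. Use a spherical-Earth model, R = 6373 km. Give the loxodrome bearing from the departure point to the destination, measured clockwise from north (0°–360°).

265.9°

Meridional parts: M(φ₁)=+1.2569, M(φ₂)=+1.1232 → ΔM = -0.1337;  Δλ = -1.8794 rad
tan C = Δλ / ΔM = +14.0588 → C = 265.93°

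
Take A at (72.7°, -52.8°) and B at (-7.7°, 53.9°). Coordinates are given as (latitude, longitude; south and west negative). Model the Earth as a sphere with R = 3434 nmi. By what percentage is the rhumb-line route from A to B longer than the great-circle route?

Great circle: σ = 1.7850 rad → d_gc = Rσ = 6129.8 nmi
Rhumb: Δφ = -1.4032, Δλ = +1.8623, Δψ = -2.0178, q = Δφ/Δψ = 0.6954 → d_rh = R√(Δφ²+q²Δλ²) = 6557.3 nmi
Excess = (6557.3 − 6129.8) / 6129.8 = 427.5 / 6129.8 = 6.97% ≈ 7.0%

7.0%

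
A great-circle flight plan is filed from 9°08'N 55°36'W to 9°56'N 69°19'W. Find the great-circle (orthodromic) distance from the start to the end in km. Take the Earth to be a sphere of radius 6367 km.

1506 km

Haversine: a = sin²(Δφ/2)+cos φ₁ cos φ₂ sin²(Δλ/2) = 0.01392;  σ = 2·atan2(√a,√(1−a))
σ = 13.550° → d = Rσ = 6367·0.23649 = 1506 km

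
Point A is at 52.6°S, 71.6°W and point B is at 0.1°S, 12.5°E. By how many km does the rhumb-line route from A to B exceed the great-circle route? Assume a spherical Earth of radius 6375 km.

Great circle: cos σ = sin φ₁ sin φ₂ + cos φ₁ cos φ₂ cos Δλ,  σ = 1.5069 rad → d_gc = 9606.7 km
Rhumb line: Δψ = +1.0815, q = Δφ/Δψ = 0.8472, d_rh = R√(Δφ²+q²Δλ²) = 9847.4 km
Excess = 9847.4 − 9606.7 = 240.7 ≈ 241 km

241 km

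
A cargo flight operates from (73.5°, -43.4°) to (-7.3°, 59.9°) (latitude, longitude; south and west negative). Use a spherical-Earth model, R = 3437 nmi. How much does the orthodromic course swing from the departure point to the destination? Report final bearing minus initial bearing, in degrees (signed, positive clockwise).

At departure: θ₁ = atan2(sin Δλ cos φ₂, cos φ₁ sin φ₂ − sin φ₁ cos φ₂ cos Δλ) = 79.28°
At arrival: θ₂ = atan2(sin Δλ cos φ₁, −cos φ₂ sin φ₁ + sin φ₂ cos φ₁ cos Δλ) = 163.66°
Δθ = θ₂ − θ₁ = +84.4°

+84.4°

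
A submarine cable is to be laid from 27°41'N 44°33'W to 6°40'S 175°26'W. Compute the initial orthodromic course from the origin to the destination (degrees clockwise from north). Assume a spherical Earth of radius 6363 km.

284.9°

θ = atan2( sin Δλ·cos φ₂ ,  cos φ₁ sin φ₂ − sin φ₁ cos φ₂ cos Δλ )
  = atan2(-0.7509, +0.1992) = 284.86°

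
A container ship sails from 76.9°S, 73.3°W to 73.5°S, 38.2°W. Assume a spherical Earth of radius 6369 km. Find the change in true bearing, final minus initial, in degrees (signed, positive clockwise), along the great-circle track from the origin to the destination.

-34.0°

Initial bearing θ₁ = atan2(sin Δλ cos φ₂, cos φ₁ sin φ₂ − sin φ₁ cos φ₂ cos Δλ) = 86.84°
Final bearing θ₂ = (initial bearing from the destination back to the start) + 180° = 52.83°
Δθ = θ₂ − θ₁ = -34.0°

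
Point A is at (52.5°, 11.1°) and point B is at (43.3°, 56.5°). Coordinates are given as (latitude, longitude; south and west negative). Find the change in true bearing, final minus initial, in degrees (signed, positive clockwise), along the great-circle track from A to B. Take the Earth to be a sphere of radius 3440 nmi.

Initial bearing θ₁ = atan2(sin Δλ cos φ₂, cos φ₁ sin φ₂ − sin φ₁ cos φ₂ cos Δλ) = 88.66°
Final bearing θ₂ = (initial bearing from the destination back to the start) + 180° = 123.25°
Δθ = θ₂ − θ₁ = +34.6°

+34.6°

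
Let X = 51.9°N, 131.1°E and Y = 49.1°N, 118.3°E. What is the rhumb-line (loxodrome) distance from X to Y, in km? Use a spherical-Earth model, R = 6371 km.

957 km

Δψ = ln[tan(π/4+φ₂/2)/tan(π/4+φ₁/2)] = -0.0769;  Δφ = -0.0489 rad,  Δλ = -0.2234 rad
q = Δφ/Δψ = 0.6358
d = R·√(Δφ² + q²Δλ²) = 6371·0.15022 = 957 km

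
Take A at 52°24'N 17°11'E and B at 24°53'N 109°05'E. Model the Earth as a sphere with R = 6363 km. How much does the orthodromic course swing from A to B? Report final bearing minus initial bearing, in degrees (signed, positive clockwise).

+67.2°

At departure: θ₁ = atan2(sin Δλ cos φ₂, cos φ₁ sin φ₂ − sin φ₁ cos φ₂ cos Δλ) = 72.81°
At arrival: θ₂ = atan2(sin Δλ cos φ₁, −cos φ₂ sin φ₁ + sin φ₂ cos φ₁ cos Δλ) = 140.02°
Δθ = θ₂ − θ₁ = +67.2°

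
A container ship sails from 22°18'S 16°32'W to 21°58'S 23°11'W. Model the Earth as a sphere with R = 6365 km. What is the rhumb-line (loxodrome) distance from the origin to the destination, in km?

685 km

Δψ = ln[tan(π/4+φ₂/2)/tan(π/4+φ₁/2)] = +0.0063;  Δφ = +0.0058 rad,  Δλ = -0.1161 rad
q = Δφ/Δψ = 0.9263
d = R·√(Δφ² + q²Δλ²) = 6365·0.10767 = 685 km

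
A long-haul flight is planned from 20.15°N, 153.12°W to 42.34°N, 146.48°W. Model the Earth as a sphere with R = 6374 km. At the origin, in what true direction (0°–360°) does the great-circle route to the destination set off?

θ = atan2( sin Δλ·cos φ₂ ,  cos φ₁ sin φ₂ − sin φ₁ cos φ₂ cos Δλ )
  = atan2(+0.0855, +0.3794) = 12.70°

12.7°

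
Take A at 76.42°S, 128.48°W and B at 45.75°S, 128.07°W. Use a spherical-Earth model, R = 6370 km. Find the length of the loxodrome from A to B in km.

Rhumb course C = atan2(Δλ, Δψ) with Δψ = ln[tan(π/4+φ₂/2)/tan(π/4+φ₁/2)] = +1.2281, Δλ = +0.0072 → C = 0.33°
d = R·|Δφ| / |cos C| = 6370·0.53529 / 0.99998 = 3410 km

3410 km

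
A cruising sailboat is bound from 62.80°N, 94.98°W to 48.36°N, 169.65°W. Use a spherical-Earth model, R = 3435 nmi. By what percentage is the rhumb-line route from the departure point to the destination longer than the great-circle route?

Great circle: σ = 0.7303 rad → d_gc = Rσ = 2508.5 nmi
Rhumb: Δφ = -0.2520, Δλ = -1.3032, Δψ = -0.4522, q = Δφ/Δψ = 0.5573 → d_rh = R√(Δφ²+q²Δλ²) = 2640.7 nmi
Excess = (2640.7 − 2508.5) / 2508.5 = 132.2 / 2508.5 = 5.27% ≈ 5.3%

5.3%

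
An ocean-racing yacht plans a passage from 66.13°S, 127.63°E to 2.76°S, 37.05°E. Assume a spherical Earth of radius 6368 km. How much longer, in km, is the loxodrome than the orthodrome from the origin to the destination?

Great circle: cos σ = sin φ₁ sin φ₂ + cos φ₁ cos φ₂ cos Δλ,  σ = 1.5308 rad → d_gc = 9748.4 km
Rhumb line: Δψ = +1.5060, q = Δφ/Δψ = 0.7344, d_rh = R√(Δφ²+q²Δλ²) = 10211.4 km
Excess = 10211.4 − 9748.4 = 463.0 ≈ 463 km

463 km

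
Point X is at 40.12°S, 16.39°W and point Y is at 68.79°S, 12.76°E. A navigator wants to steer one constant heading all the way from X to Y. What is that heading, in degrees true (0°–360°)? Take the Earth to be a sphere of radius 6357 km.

150.8°

Meridional parts: M(φ₁)=-0.7656, M(φ₂)=-1.6754 → ΔM = -0.9097;  Δλ = +0.5088 rad
tan C = Δλ / ΔM = -0.5592 → C = 150.78°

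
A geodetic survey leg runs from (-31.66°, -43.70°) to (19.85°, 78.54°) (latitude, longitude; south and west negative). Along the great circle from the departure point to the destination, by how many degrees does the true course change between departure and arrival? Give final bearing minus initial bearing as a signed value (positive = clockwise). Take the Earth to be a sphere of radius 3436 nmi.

-23.4°

At departure: θ₁ = atan2(sin Δλ cos φ₂, cos φ₁ sin φ₂ − sin φ₁ cos φ₂ cos Δλ) = 88.15°
At arrival: θ₂ = atan2(sin Δλ cos φ₁, −cos φ₂ sin φ₁ + sin φ₂ cos φ₁ cos Δλ) = 64.75°
Δθ = θ₂ − θ₁ = -23.4°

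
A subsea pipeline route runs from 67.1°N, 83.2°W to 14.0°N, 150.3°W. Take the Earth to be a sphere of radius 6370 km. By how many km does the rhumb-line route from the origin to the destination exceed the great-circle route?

222 km

Great circle: cos σ = sin φ₁ sin φ₂ + cos φ₁ cos φ₂ cos Δλ,  σ = 1.1920 rad → d_gc = 7593.2 km
Rhumb line: Δψ = -1.3500, q = Δφ/Δψ = 0.6865, d_rh = R√(Δφ²+q²Δλ²) = 7815.3 km
Excess = 7815.3 − 7593.2 = 222.1 ≈ 222 km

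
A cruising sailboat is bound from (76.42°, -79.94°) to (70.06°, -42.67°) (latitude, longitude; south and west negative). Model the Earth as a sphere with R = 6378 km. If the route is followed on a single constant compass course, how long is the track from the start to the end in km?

1378 km

Δψ = ln[tan(π/4+φ₂/2)/tan(π/4+φ₁/2)] = -0.3896;  Δφ = -0.1110 rad,  Δλ = +0.6505 rad
q = Δφ/Δψ = 0.2849
d = R·√(Δφ² + q²Δλ²) = 6378·0.21603 = 1378 km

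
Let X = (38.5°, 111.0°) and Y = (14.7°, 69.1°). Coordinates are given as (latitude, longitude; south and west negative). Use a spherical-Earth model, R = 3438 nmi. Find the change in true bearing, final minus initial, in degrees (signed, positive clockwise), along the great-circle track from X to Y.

Initial bearing θ₁ = atan2(sin Δλ cos φ₂, cos φ₁ sin φ₂ − sin φ₁ cos φ₂ cos Δλ) = 248.87°
Final bearing θ₂ = (initial bearing from the destination back to the start) + 180° = 229.00°
Δθ = θ₂ − θ₁ = -19.9°

-19.9°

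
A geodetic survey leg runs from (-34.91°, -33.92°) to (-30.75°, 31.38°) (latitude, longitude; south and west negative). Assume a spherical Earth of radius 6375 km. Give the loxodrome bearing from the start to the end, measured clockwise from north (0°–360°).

Δψ = ln[tan(π/4+φ₂/2)/tan(π/4+φ₁/2)] = +0.0864
Δλ = +1.1397 rad (taken the short way round)
course = atan2(Δλ, Δψ) = 85.66°

85.7°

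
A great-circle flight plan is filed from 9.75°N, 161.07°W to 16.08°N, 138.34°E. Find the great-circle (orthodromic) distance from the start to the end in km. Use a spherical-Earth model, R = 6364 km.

6576 km

cos σ = sin φ₁ sin φ₂ + cos φ₁ cos φ₂ cos Δλ
      = sin(9.75°)sin(16.08°) + cos(9.75°)cos(16.08°)cos(-60.59°) = 0.5119
σ = 59.207° → d = Rσ = 6364·1.03336 = 6576 km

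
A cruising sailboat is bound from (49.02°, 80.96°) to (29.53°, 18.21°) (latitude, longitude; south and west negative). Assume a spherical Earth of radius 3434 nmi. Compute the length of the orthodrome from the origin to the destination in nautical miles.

3039 nmi

cos σ = sin φ₁ sin φ₂ + cos φ₁ cos φ₂ cos Δλ
      = sin(49.02°)sin(29.53°) + cos(49.02°)cos(29.53°)cos(-62.75°) = 0.6334
σ = 50.702° → d = Rσ = 3434·0.88491 = 3039 nmi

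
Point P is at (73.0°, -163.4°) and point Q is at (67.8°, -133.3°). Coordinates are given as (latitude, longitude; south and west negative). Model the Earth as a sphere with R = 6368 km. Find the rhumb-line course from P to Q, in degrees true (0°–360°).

Δψ = ln[tan(π/4+φ₂/2)/tan(π/4+φ₁/2)] = -0.2721
Δλ = +0.5253 rad (taken the short way round)
course = atan2(Δλ, Δψ) = 117.38°

117.4°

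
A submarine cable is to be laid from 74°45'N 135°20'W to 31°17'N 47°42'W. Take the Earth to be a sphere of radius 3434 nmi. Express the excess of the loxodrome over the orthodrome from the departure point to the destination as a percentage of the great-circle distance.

7.1%

Great circle: σ = 1.0353 rad → d_gc = Rσ = 3555.2 nmi
Rhumb: Δφ = -0.7586, Δλ = +1.5295, Δψ = -1.4355, q = Δφ/Δψ = 0.5285 → d_rh = R√(Δφ²+q²Δλ²) = 3806.7 nmi
Excess = (3806.7 − 3555.2) / 3555.2 = 251.5 / 3555.2 = 7.07% ≈ 7.1%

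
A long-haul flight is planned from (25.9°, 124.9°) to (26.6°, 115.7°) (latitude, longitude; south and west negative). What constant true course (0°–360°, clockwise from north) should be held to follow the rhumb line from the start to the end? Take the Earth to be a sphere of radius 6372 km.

274.8°

Δψ = ln[tan(π/4+φ₂/2)/tan(π/4+φ₁/2)] = +0.0136
Δλ = -0.1606 rad (taken the short way round)
course = atan2(Δλ, Δψ) = 274.85°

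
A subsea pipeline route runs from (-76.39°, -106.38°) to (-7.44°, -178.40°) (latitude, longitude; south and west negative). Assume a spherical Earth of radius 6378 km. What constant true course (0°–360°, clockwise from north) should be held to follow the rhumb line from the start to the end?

327.8°

Δψ = ln[tan(π/4+φ₂/2)/tan(π/4+φ₁/2)] = +1.9956
Δλ = -1.2570 rad (taken the short way round)
course = atan2(Δλ, Δψ) = 327.79°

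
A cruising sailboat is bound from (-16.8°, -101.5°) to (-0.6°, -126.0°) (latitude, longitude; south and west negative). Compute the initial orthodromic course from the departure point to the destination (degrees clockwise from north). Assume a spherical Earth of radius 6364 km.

θ = atan2( sin Δλ·cos φ₂ ,  cos φ₁ sin φ₂ − sin φ₁ cos φ₂ cos Δλ )
  = atan2(-0.4147, +0.2530) = 301.39°

301.4°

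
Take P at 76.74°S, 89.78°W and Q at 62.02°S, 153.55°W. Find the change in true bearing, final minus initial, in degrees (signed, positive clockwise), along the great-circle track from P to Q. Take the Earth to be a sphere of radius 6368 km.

Initial bearing θ₁ = atan2(sin Δλ cos φ₂, cos φ₁ sin φ₂ − sin φ₁ cos φ₂ cos Δλ) = 269.90°
Final bearing θ₂ = (initial bearing from the destination back to the start) + 180° = 330.73°
Δθ = θ₂ − θ₁ = +60.8°

+60.8°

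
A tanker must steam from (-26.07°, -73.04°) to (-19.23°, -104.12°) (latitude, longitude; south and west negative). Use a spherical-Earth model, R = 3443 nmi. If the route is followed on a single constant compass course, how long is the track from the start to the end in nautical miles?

Rhumb course C = atan2(Δλ, Δψ) with Δψ = ln[tan(π/4+φ₂/2)/tan(π/4+φ₁/2)] = +0.1295, Δλ = -0.5424 → C = 283.42°
d = R·|Δφ| / |cos C| = 3443·0.11938 / 0.23214 = 1771 nmi

1771 nmi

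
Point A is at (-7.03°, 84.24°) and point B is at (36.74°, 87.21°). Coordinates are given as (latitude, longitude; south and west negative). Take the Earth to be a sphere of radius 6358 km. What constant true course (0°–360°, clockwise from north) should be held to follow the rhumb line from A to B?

Meridional parts: M(φ₁)=-0.1230, M(φ₂)=+0.6903 → ΔM = +0.8133;  Δλ = +0.0518 rad
tan C = Δλ / ΔM = +0.0637 → C = 3.65°

3.6°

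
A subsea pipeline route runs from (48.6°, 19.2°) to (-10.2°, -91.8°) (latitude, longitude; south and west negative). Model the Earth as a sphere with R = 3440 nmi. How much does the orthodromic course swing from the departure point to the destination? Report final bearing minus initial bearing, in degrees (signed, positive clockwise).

-57.6°

Initial bearing θ₁ = atan2(sin Δλ cos φ₂, cos φ₁ sin φ₂ − sin φ₁ cos φ₂ cos Δλ) = 279.12°
Final bearing θ₂ = (initial bearing from the destination back to the start) + 180° = 221.56°
Δθ = θ₂ − θ₁ = -57.6°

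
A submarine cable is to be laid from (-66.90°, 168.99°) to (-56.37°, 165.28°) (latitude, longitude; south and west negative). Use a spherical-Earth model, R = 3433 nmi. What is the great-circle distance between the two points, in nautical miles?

639 nmi

Haversine: a = sin²(Δφ/2)+cos φ₁ cos φ₂ sin²(Δλ/2) = 0.00865;  σ = 2·atan2(√a,√(1−a))
σ = 10.672° → d = Rσ = 3433·0.18626 = 639 nmi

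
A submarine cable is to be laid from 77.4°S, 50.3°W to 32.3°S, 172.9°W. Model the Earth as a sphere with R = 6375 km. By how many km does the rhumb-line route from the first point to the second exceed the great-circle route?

1119 km

Great circle: cos σ = sin φ₁ sin φ₂ + cos φ₁ cos φ₂ cos Δλ,  σ = 1.1350 rad → d_gc = 7235.6 km
Rhumb line: Δψ = +1.6074, q = Δφ/Δψ = 0.4897, d_rh = R√(Δφ²+q²Δλ²) = 8354.8 km
Excess = 8354.8 − 7235.6 = 1119.2 ≈ 1119 km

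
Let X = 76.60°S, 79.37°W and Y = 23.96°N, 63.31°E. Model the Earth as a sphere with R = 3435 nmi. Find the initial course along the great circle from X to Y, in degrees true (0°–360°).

137.9°

θ = atan2( sin Δλ·cos φ₂ ,  cos φ₁ sin φ₂ − sin φ₁ cos φ₂ cos Δλ )
  = atan2(+0.5540, -0.6128) = 137.89°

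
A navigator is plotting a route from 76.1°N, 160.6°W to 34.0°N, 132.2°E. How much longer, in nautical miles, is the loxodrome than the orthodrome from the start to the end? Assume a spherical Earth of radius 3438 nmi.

128 nmi

Great circle: cos σ = sin φ₁ sin φ₂ + cos φ₁ cos φ₂ cos Δλ,  σ = 0.9021 rad → d_gc = 3101.3 nmi
Rhumb line: Δψ = -1.4729, q = Δφ/Δψ = 0.4989, d_rh = R√(Δφ²+q²Δλ²) = 3229.3 nmi
Excess = 3229.3 − 3101.3 = 128.0 ≈ 128 nmi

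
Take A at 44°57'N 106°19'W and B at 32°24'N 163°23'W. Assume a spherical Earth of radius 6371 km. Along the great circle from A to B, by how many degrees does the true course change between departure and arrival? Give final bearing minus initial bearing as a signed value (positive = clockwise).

-37.7°

At departure: θ₁ = atan2(sin Δλ cos φ₂, cos φ₁ sin φ₂ − sin φ₁ cos φ₂ cos Δλ) = 274.43°
At arrival: θ₂ = atan2(sin Δλ cos φ₁, −cos φ₂ sin φ₁ + sin φ₂ cos φ₁ cos Δλ) = 236.69°
Δθ = θ₂ − θ₁ = -37.7°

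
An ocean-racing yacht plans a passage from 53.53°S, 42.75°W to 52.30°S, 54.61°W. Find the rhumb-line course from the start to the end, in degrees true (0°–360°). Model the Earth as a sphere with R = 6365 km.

279.8°

Meridional parts: M(φ₁)=-1.1103, M(φ₂)=-1.0747 → ΔM = +0.0356;  Δλ = -0.2070 rad
tan C = Δλ / ΔM = -5.8138 → C = 279.76°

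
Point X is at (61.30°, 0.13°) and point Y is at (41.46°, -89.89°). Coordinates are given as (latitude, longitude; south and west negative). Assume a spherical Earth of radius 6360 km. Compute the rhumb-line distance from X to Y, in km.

6491 km

Δψ = ln[tan(π/4+φ₂/2)/tan(π/4+φ₁/2)] = -0.5667;  Δφ = -0.3463 rad,  Δλ = -1.5711 rad
q = Δφ/Δψ = 0.6110
d = R·√(Δφ² + q²Δλ²) = 6360·1.02054 = 6491 km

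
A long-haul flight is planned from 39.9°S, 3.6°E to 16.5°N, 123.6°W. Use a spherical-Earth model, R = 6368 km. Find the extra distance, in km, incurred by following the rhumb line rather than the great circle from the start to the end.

313 km

Great circle: cos σ = sin φ₁ sin φ₂ + cos φ₁ cos φ₂ cos Δλ,  σ = 2.2484 rad → d_gc = 14317.7 km
Rhumb line: Δψ = +1.0527, q = Δφ/Δψ = 0.9351, d_rh = R√(Δφ²+q²Δλ²) = 14630.8 km
Excess = 14630.8 − 14317.7 = 313.1 ≈ 313 km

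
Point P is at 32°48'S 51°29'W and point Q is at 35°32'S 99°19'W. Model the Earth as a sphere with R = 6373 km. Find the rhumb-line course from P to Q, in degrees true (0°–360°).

266.0°

Δψ = ln[tan(π/4+φ₂/2)/tan(π/4+φ₁/2)] = -0.0577
Δλ = -0.8348 rad (taken the short way round)
course = atan2(Δλ, Δψ) = 266.05°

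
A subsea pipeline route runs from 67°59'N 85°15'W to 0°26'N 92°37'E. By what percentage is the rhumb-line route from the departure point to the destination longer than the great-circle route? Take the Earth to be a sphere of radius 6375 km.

Great circle: σ = 1.9472 rad → d_gc = Rσ = 12413.5 km
Rhumb: Δφ = -1.1790, Δλ = +3.1044, Δψ = -1.6296, q = Δφ/Δψ = 0.7235 → d_rh = R√(Δφ²+q²Δλ²) = 16170.5 km
Excess = (16170.5 − 12413.5) / 12413.5 = 3757.0 / 12413.5 = 30.27% ≈ 30.3%

30.3%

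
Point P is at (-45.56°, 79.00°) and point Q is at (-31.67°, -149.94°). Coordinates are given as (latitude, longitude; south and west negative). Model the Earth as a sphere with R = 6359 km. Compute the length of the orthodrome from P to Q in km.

10094 km

Haversine: a = sin²(Δφ/2)+cos φ₁ cos φ₂ sin²(Δλ/2) = 0.50828;  σ = 2·atan2(√a,√(1−a))
σ = 90.949° → d = Rσ = 6359·1.58735 = 10094 km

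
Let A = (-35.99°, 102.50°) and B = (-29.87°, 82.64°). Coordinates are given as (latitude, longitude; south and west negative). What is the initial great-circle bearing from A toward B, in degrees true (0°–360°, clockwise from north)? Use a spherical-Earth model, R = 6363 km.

284.5°

N = sin Δλ·cos φ₂ = -0.2946;  D = cos φ₁ sin φ₂ − sin φ₁ cos φ₂ cos Δλ = +0.0763
initial course = atan2(N, D) = 284.52°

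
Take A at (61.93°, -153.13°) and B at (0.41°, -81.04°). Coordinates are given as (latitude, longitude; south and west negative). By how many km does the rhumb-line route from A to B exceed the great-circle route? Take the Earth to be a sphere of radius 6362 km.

Great circle: cos σ = sin φ₁ sin φ₂ + cos φ₁ cos φ₂ cos Δλ,  σ = 1.4192 rad → d_gc = 9029.0 km
Rhumb line: Δψ = -1.3792, q = Δφ/Δψ = 0.7785, d_rh = R√(Δφ²+q²Δλ²) = 9246.4 km
Excess = 9246.4 − 9029.0 = 217.4 ≈ 217 km

217 km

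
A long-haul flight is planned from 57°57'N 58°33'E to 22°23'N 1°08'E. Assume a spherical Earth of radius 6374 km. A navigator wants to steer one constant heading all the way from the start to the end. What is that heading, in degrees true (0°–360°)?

Δψ = ln[tan(π/4+φ₂/2)/tan(π/4+φ₁/2)] = -0.8465
Δλ = -1.0021 rad (taken the short way round)
course = atan2(Δλ, Δψ) = 229.81°

229.8°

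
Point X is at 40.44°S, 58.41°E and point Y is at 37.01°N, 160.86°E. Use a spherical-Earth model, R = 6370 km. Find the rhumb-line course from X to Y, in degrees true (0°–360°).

Meridional parts: M(φ₁)=-0.7730, M(φ₂)=+0.6962 → ΔM = +1.4692;  Δλ = +1.7881 rad
tan C = Δλ / ΔM = +1.2171 → C = 50.59°

50.6°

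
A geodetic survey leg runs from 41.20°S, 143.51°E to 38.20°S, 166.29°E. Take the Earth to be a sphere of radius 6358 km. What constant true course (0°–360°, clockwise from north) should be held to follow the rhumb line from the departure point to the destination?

Meridional parts: M(φ₁)=-0.7905, M(φ₂)=-0.7224 → ΔM = +0.0681;  Δλ = +0.3976 rad
tan C = Δλ / ΔM = +5.8407 → C = 80.28°

80.3°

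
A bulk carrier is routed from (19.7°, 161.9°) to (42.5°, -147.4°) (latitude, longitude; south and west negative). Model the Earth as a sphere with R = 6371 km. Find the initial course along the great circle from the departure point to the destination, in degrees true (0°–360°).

N = sin Δλ·cos φ₂ = +0.5705;  D = cos φ₁ sin φ₂ − sin φ₁ cos φ₂ cos Δλ = +0.4786
initial course = atan2(N, D) = 50.01°

50.0°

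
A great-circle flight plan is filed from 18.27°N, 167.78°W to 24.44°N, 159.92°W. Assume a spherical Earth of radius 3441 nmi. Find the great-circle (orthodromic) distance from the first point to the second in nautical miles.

575 nmi

cos σ = sin φ₁ sin φ₂ + cos φ₁ cos φ₂ cos Δλ
      = sin(18.27°)sin(24.44°) + cos(18.27°)cos(24.44°)cos(7.86°) = 0.9861
σ = 9.569° → d = Rσ = 3441·0.16701 = 575 nmi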